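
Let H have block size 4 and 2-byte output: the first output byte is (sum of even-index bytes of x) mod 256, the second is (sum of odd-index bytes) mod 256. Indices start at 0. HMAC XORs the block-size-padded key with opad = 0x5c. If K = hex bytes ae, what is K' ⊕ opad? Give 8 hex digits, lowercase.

f25c5c5c

Key hex bytes ae is 1 byte ≤ B = 4; zero-pad to 4 bytes: K' = ae 00 00 00.
XOR each byte with 0x5c: ae⊕5c=f2, 00⊕5c=5c, 00⊕5c=5c, 00⊕5c=5c.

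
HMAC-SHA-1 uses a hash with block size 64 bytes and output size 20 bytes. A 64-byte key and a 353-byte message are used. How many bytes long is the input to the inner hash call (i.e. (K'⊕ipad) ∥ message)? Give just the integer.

417

Key is 64 ≤ 64 bytes, zero-padded: |K'| = 64.
Inner input = (K'⊕ipad) ∥ m → 64 + 353 = 417 bytes.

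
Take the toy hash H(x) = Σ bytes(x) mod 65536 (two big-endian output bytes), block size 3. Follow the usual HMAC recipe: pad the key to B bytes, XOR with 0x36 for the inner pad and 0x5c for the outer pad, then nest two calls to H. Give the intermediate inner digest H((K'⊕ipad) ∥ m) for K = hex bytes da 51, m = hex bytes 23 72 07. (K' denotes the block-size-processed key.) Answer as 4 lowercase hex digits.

Key hex bytes da 51 is 2 bytes ≤ B = 3; zero-pad to 3 bytes: K' = da 51 00.
K' ⊕ ipad = ec 67 36.
Inner input = ec 67 36 ∥ 23 72 07.
Inner hash: sum = 236+103+54+35+114+7 = 549 → 02 25.

0225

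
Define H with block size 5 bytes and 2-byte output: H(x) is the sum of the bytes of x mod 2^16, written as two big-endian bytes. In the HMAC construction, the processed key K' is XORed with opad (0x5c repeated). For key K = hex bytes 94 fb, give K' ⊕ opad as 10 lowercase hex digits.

Key hex bytes 94 fb is 2 bytes ≤ B = 5; zero-pad to 5 bytes: K' = 94 fb 00 00 00.
XOR each byte with 0x5c: 94⊕5c=c8, fb⊕5c=a7, 00⊕5c=5c, 00⊕5c=5c, 00⊕5c=5c.

c8a75c5c5c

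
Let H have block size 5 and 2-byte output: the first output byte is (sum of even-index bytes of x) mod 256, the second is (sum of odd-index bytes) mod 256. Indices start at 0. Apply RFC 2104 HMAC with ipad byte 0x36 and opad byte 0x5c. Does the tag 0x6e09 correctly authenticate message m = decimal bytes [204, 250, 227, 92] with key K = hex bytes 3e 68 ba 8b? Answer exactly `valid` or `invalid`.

Key hex bytes 3e 68 ba 8b is 4 bytes ≤ B = 5; zero-pad to 5 bytes: K' = 3e 68 ba 8b 00.
K' ⊕ ipad = 08 5e 8c bd 36; K' ⊕ opad = 62 34 e6 d7 5c.
Inner hash: even-index sum = 544 mod 256 = 32; odd-index sum = 714 mod 256 = 202 → 20 ca.
Outer hash (recomputed tag): even-index sum = 622 mod 256 = 110; odd-index sum = 299 mod 256 = 43 → 6e 2b.
Recomputed tag = 6e2b; claimed = 6e09 → mismatch.

invalid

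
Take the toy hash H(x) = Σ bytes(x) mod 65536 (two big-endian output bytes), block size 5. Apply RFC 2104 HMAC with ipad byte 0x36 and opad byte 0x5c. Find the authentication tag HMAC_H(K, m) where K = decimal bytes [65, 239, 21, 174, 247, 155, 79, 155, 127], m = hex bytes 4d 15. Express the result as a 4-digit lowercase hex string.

022e

Key decimal bytes [65, 239, 21, 174, 247, 155, 79, 155, 127] = 41 ef 15 ae f7 9b 4f 9b 7f is 9 bytes > B = 5, so hash it first: H(key) = 04 ee, then zero-pad to 5 bytes: K' = 04 ee 00 00 00.
K' ⊕ ipad = 32 d8 36 36 36.  K' ⊕ opad = 58 b2 5c 5c 5c.
Inner input = (K'⊕ipad) ∥ m = 32 d8 36 36 36 ∥ 4d 15.
Inner hash: sum = 50+216+54+54+54+77+21 = 526 → 02 0e.
Outer input = (K'⊕opad) ∥ inner = 58 b2 5c 5c 5c ∥ 02 0e.
Outer hash (tag): sum = 88+178+92+92+92+2+14 = 558 → 02 2e.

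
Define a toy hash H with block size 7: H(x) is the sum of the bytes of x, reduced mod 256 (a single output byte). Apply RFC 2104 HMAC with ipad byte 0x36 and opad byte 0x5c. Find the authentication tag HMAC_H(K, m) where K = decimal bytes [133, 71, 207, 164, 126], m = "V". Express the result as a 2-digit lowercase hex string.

12

Key decimal bytes [133, 71, 207, 164, 126] = 85 47 cf a4 7e is 5 bytes ≤ B = 7; zero-pad to 7 bytes: K' = 85 47 cf a4 7e 00 00.
K' ⊕ ipad = b3 71 f9 92 48 36 36.  K' ⊕ opad = d9 1b 93 f8 22 5c 5c.
Inner input = (K'⊕ipad) ∥ m = b3 71 f9 92 48 36 36 ∥ 56.
Inner hash: sum = 179+113+249+146+72+54+54+86 = 953; mod 256 = 185 → b9.
Outer input = (K'⊕opad) ∥ inner = d9 1b 93 f8 22 5c 5c ∥ b9.
Outer hash (tag): sum = 217+27+147+248+34+92+92+185 = 1042; mod 256 = 18 → 12.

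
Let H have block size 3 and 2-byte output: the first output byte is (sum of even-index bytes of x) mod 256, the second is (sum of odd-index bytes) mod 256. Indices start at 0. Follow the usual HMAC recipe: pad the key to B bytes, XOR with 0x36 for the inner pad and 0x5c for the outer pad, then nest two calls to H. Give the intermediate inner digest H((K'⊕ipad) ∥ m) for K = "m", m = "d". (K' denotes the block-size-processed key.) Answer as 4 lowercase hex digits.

919a

Key "m" = 6d is 1 byte ≤ B = 3; zero-pad to 3 bytes: K' = 6d 00 00.
K' ⊕ ipad = 5b 36 36.
Inner input = 5b 36 36 ∥ 64.
Inner hash: even-index sum = 145 mod 256 = 145; odd-index sum = 154 mod 256 = 154 → 91 9a.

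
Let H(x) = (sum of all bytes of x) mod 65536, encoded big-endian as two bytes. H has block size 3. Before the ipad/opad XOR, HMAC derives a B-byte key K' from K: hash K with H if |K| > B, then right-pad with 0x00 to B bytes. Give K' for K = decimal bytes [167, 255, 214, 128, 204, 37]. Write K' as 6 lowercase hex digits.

03ed00

|K| = 6 > B = 3, so first hash the key.
H(K): sum = 167+255+214+128+204+37 = 1005 → 03 ed.
Zero-pad H(K) = 03 ed to 3 bytes: K' = 03 ed 00.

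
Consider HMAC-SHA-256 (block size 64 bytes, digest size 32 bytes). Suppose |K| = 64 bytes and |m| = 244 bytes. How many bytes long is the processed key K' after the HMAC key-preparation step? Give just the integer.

64

Key is 64 ≤ 64 bytes, zero-padded: |K'| = 64.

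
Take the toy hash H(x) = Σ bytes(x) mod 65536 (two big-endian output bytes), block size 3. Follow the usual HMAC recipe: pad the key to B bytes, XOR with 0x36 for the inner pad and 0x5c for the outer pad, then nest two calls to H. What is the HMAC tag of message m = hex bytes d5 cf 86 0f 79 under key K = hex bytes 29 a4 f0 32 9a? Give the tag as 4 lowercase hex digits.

026d

Key hex bytes 29 a4 f0 32 9a is 5 bytes > B = 3, so hash it first: H(key) = 02 89, then zero-pad to 3 bytes: K' = 02 89 00.
K' ⊕ ipad = 34 bf 36.  K' ⊕ opad = 5e d5 5c.
Inner input = (K'⊕ipad) ∥ m = 34 bf 36 ∥ d5 cf 86 0f 79.
Inner hash: sum = 52+191+54+213+207+134+15+121 = 987 → 03 db.
Outer input = (K'⊕opad) ∥ inner = 5e d5 5c ∥ 03 db.
Outer hash (tag): sum = 94+213+92+3+219 = 621 → 02 6d.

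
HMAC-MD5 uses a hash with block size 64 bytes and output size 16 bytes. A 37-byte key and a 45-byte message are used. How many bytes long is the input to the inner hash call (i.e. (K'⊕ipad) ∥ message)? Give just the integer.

Key is 37 ≤ 64 bytes, zero-padded: |K'| = 64.
Inner input = (K'⊕ipad) ∥ m → 64 + 45 = 109 bytes.

109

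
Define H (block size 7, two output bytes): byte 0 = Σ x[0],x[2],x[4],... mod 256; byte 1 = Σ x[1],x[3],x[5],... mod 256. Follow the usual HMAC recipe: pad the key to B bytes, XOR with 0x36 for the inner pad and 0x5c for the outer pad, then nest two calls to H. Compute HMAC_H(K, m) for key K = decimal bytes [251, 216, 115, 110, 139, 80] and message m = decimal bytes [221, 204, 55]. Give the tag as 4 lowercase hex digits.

c993

Key decimal bytes [251, 216, 115, 110, 139, 80] = fb d8 73 6e 8b 50 is 6 bytes ≤ B = 7; zero-pad to 7 bytes: K' = fb d8 73 6e 8b 50 00.
K' ⊕ ipad = cd ee 45 58 bd 66 36.  K' ⊕ opad = a7 84 2f 32 d7 0c 5c.
Inner input = (K'⊕ipad) ∥ m = cd ee 45 58 bd 66 36 ∥ dd cc 37.
Inner hash: even-index sum = 721 mod 256 = 209; odd-index sum = 704 mod 256 = 192 → d1 c0.
Outer input = (K'⊕opad) ∥ inner = a7 84 2f 32 d7 0c 5c ∥ d1 c0.
Outer hash (tag): even-index sum = 713 mod 256 = 201; odd-index sum = 403 mod 256 = 147 → c9 93.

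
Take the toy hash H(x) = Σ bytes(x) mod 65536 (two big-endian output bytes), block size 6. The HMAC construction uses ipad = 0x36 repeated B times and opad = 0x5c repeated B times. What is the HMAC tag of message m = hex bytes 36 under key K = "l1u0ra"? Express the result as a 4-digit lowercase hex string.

0219

Key "l1u0ra" = 6c 31 75 30 72 61 is exactly B = 6 bytes: K' = 6c 31 75 30 72 61.
K' ⊕ ipad = 5a 07 43 06 44 57.  K' ⊕ opad = 30 6d 29 6c 2e 3d.
Inner input = (K'⊕ipad) ∥ m = 5a 07 43 06 44 57 ∥ 36.
Inner hash: sum = 90+7+67+6+68+87+54 = 379 → 01 7b.
Outer input = (K'⊕opad) ∥ inner = 30 6d 29 6c 2e 3d ∥ 01 7b.
Outer hash (tag): sum = 48+109+41+108+46+61+1+123 = 537 → 02 19.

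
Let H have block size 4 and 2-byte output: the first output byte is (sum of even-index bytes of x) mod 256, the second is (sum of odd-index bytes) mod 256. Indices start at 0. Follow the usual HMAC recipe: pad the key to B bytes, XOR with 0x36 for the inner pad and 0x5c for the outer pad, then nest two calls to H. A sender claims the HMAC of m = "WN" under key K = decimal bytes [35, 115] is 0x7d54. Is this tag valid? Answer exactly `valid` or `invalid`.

Key decimal bytes [35, 115] = 23 73 is 2 bytes ≤ B = 4; zero-pad to 4 bytes: K' = 23 73 00 00.
K' ⊕ ipad = 15 45 36 36; K' ⊕ opad = 7f 2f 5c 5c.
Inner hash: even-index sum = 162 mod 256 = 162; odd-index sum = 201 mod 256 = 201 → a2 c9.
Outer hash (recomputed tag): even-index sum = 381 mod 256 = 125; odd-index sum = 340 mod 256 = 84 → 7d 54.
Recomputed tag = 7d54; claimed = 7d54 → match.

valid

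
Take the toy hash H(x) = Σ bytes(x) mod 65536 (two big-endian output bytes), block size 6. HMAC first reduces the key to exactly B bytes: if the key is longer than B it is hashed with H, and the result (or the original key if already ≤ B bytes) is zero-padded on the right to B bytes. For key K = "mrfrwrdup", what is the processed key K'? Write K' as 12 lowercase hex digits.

03e900000000

|K| = 9 > B = 6, so first hash the key.
H(K): sum = 109+114+102+114+119+114+100+117+112 = 1001 → 03 e9.
Zero-pad H(K) = 03 e9 to 6 bytes: K' = 03 e9 00 00 00 00.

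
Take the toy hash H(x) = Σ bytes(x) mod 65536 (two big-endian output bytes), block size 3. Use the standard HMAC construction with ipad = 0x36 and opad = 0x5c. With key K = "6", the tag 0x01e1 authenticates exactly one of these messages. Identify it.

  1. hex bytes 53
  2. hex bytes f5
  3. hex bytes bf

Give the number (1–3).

Key "6" = 36 is 1 byte ≤ B = 3; zero-pad to 3 bytes: K' = 36 00 00.
K' ⊕ ipad = 00 36 36; K' ⊕ opad = 6a 5c 5c.
m1: inner = H(00 36 36 53) = 00 bf; tag = H(6a 5c 5c 00 bf) = 01e1 ← matches
m2: inner = H(00 36 36 f5) = 01 61; tag = H(6a 5c 5c 01 61) = 0184
m3: inner = H(00 36 36 bf) = 01 2b; tag = H(6a 5c 5c 01 2b) = 014e

1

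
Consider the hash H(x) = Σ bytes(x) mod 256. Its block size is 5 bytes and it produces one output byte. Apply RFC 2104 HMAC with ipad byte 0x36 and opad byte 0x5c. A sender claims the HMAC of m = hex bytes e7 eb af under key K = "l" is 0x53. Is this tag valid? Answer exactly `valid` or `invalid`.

valid

Key "l" = 6c is 1 byte ≤ B = 5; zero-pad to 5 bytes: K' = 6c 00 00 00 00.
K' ⊕ ipad = 5a 36 36 36 36; K' ⊕ opad = 30 5c 5c 5c 5c.
Inner hash: sum = 90+54+54+54+54+231+235+175 = 947; mod 256 = 179 → b3.
Outer hash (recomputed tag): sum = 48+92+92+92+92+179 = 595; mod 256 = 83 → 53.
Recomputed tag = 53; claimed = 53 → match.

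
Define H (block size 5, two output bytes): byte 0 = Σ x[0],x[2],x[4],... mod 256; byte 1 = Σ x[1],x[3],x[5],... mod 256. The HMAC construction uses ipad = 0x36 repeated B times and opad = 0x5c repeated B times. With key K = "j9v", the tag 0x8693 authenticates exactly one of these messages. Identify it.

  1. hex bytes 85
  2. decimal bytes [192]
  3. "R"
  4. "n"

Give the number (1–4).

1

Key "j9v" = 6a 39 76 is 3 bytes ≤ B = 5; zero-pad to 5 bytes: K' = 6a 39 76 00 00.
K' ⊕ ipad = 5c 0f 40 36 36; K' ⊕ opad = 36 65 2a 5c 5c.
m1: inner = H(5c 0f 40 36 36 85) = d2 ca; tag = H(36 65 2a 5c 5c d2 ca) = 8693 ← matches
m2: inner = H(5c 0f 40 36 36 c0) = d2 05; tag = H(36 65 2a 5c 5c d2 05) = c193
m3: inner = H(5c 0f 40 36 36 52) = d2 97; tag = H(36 65 2a 5c 5c d2 97) = 5393
m4: inner = H(5c 0f 40 36 36 6e) = d2 b3; tag = H(36 65 2a 5c 5c d2 b3) = 6f93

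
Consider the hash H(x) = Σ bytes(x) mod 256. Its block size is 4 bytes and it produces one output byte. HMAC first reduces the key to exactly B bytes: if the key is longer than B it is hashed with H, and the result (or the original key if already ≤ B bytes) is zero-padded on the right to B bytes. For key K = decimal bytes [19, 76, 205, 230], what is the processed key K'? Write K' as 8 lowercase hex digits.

134ccde6

Key decimal bytes [19, 76, 205, 230] = 13 4c cd e6 is exactly B = 4 bytes: K' = 13 4c cd e6.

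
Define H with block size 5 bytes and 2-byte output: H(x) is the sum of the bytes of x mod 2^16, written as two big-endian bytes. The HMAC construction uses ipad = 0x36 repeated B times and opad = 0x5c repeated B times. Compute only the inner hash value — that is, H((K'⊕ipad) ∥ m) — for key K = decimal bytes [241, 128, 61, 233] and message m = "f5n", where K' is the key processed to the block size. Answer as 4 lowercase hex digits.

03a6

Key decimal bytes [241, 128, 61, 233] = f1 80 3d e9 is 4 bytes ≤ B = 5; zero-pad to 5 bytes: K' = f1 80 3d e9 00.
K' ⊕ ipad = c7 b6 0b df 36.
Inner input = c7 b6 0b df 36 ∥ 66 35 6e.
Inner hash: sum = 199+182+11+223+54+102+53+110 = 934 → 03 a6.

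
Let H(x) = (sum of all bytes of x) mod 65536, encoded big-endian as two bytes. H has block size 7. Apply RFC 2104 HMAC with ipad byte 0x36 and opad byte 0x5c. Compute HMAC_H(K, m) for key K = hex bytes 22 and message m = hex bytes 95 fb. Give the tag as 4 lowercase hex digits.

Key hex bytes 22 is 1 byte ≤ B = 7; zero-pad to 7 bytes: K' = 22 00 00 00 00 00 00.
K' ⊕ ipad = 14 36 36 36 36 36 36.  K' ⊕ opad = 7e 5c 5c 5c 5c 5c 5c.
Inner input = (K'⊕ipad) ∥ m = 14 36 36 36 36 36 36 ∥ 95 fb.
Inner hash: sum = 20+54+54+54+54+54+54+149+251 = 744 → 02 e8.
Outer input = (K'⊕opad) ∥ inner = 7e 5c 5c 5c 5c 5c 5c ∥ 02 e8.
Outer hash (tag): sum = 126+92+92+92+92+92+92+2+232 = 912 → 03 90.

0390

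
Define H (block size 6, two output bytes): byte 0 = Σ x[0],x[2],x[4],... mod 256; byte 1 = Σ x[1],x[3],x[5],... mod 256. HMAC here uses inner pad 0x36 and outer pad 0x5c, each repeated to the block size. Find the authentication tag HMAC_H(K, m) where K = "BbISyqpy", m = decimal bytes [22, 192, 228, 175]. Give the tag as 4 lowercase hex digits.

Key "BbISyqpy" = 42 62 49 53 79 71 70 79 is 8 bytes > B = 6, so hash it first: H(key) = 74 9f, then zero-pad to 6 bytes: K' = 74 9f 00 00 00 00.
K' ⊕ ipad = 42 a9 36 36 36 36.  K' ⊕ opad = 28 c3 5c 5c 5c 5c.
Inner input = (K'⊕ipad) ∥ m = 42 a9 36 36 36 36 ∥ 16 c0 e4 af.
Inner hash: even-index sum = 424 mod 256 = 168; odd-index sum = 644 mod 256 = 132 → a8 84.
Outer input = (K'⊕opad) ∥ inner = 28 c3 5c 5c 5c 5c ∥ a8 84.
Outer hash (tag): even-index sum = 392 mod 256 = 136; odd-index sum = 511 mod 256 = 255 → 88 ff.

88ff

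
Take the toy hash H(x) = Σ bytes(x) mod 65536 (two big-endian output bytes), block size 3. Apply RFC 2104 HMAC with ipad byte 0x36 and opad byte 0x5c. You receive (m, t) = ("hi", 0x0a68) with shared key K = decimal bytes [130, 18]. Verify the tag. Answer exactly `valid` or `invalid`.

invalid

Key decimal bytes [130, 18] = 82 12 is 2 bytes ≤ B = 3; zero-pad to 3 bytes: K' = 82 12 00.
K' ⊕ ipad = b4 24 36; K' ⊕ opad = de 4e 5c.
Inner hash: sum = 180+36+54+104+105 = 479 → 01 df.
Outer hash (recomputed tag): sum = 222+78+92+1+223 = 616 → 02 68.
Recomputed tag = 0268; claimed = 0a68 → mismatch.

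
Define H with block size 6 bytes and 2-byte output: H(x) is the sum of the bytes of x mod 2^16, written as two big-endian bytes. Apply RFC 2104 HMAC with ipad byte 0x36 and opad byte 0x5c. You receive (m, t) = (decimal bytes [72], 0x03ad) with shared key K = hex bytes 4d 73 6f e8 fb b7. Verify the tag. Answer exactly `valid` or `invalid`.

invalid

Key hex bytes 4d 73 6f e8 fb b7 is exactly B = 6 bytes: K' = 4d 73 6f e8 fb b7.
K' ⊕ ipad = 7b 45 59 de cd 81; K' ⊕ opad = 11 2f 33 b4 a7 eb.
Inner hash: sum = 123+69+89+222+205+129+72 = 909 → 03 8d.
Outer hash (recomputed tag): sum = 17+47+51+180+167+235+3+141 = 841 → 03 49.
Recomputed tag = 0349; claimed = 03ad → mismatch.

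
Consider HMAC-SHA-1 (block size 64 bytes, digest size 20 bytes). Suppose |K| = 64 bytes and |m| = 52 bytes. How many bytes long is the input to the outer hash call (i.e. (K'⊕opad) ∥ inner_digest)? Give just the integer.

Key is 64 ≤ 64 bytes, zero-padded: |K'| = 64.
Outer input = (K'⊕opad) ∥ H(inner) → 64 + 20 = 84 bytes.

84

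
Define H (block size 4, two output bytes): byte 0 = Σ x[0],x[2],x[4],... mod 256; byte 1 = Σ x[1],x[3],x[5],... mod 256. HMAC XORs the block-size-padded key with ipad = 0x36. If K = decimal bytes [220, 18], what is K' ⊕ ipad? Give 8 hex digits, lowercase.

Key decimal bytes [220, 18] = dc 12 is 2 bytes ≤ B = 4; zero-pad to 4 bytes: K' = dc 12 00 00.
XOR each byte with 0x36: dc⊕36=ea, 12⊕36=24, 00⊕36=36, 00⊕36=36.

ea243636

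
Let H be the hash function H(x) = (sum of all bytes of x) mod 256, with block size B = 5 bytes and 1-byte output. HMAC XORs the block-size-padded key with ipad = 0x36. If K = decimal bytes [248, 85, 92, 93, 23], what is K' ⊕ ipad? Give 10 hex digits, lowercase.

Key decimal bytes [248, 85, 92, 93, 23] = f8 55 5c 5d 17 is exactly B = 5 bytes: K' = f8 55 5c 5d 17.
XOR each byte with 0x36: f8⊕36=ce, 55⊕36=63, 5c⊕36=6a, 5d⊕36=6b, 17⊕36=21.

ce636a6b21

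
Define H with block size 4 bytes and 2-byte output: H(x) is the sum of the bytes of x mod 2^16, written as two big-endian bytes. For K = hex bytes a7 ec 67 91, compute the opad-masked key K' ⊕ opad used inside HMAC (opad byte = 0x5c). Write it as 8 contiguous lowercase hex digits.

Key hex bytes a7 ec 67 91 is exactly B = 4 bytes: K' = a7 ec 67 91.
XOR each byte with 0x5c: a7⊕5c=fb, ec⊕5c=b0, 67⊕5c=3b, 91⊕5c=cd.

fbb03bcd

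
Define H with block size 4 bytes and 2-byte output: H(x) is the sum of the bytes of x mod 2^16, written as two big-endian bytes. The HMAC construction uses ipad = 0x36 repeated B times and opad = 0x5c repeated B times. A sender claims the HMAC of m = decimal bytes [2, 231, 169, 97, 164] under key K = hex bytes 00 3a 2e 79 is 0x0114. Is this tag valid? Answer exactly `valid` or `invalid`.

Key hex bytes 00 3a 2e 79 is exactly B = 4 bytes: K' = 00 3a 2e 79.
K' ⊕ ipad = 36 0c 18 4f; K' ⊕ opad = 5c 66 72 25.
Inner hash: sum = 54+12+24+79+2+231+169+97+164 = 832 → 03 40.
Outer hash (recomputed tag): sum = 92+102+114+37+3+64 = 412 → 01 9c.
Recomputed tag = 019c; claimed = 0114 → mismatch.

invalid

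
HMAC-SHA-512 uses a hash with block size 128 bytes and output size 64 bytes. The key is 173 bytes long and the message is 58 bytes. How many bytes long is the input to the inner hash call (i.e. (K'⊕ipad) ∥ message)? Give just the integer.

Key is 173 > 128 bytes, so it is hashed to 64 bytes then zero-padded to 128: |K'| = 128.
Inner input = (K'⊕ipad) ∥ m → 128 + 58 = 186 bytes.

186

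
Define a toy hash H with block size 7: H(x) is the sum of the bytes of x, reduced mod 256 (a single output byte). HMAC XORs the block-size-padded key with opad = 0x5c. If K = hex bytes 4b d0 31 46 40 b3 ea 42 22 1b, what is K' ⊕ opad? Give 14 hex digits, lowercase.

b25c5c5c5c5c5c

Key hex bytes 4b d0 31 46 40 b3 ea 42 22 1b is 10 bytes > B = 7, so hash it first: H(key) = ee, then zero-pad to 7 bytes: K' = ee 00 00 00 00 00 00.
XOR each byte with 0x5c: ee⊕5c=b2, 00⊕5c=5c, 00⊕5c=5c, 00⊕5c=5c, 00⊕5c=5c, 00⊕5c=5c, 00⊕5c=5c.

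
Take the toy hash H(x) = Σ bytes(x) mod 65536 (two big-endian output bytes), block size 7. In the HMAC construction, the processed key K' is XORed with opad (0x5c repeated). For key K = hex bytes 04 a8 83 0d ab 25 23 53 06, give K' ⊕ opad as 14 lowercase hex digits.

5ed45c5c5c5c5c

Key hex bytes 04 a8 83 0d ab 25 23 53 06 is 9 bytes > B = 7, so hash it first: H(key) = 02 88, then zero-pad to 7 bytes: K' = 02 88 00 00 00 00 00.
XOR each byte with 0x5c: 02⊕5c=5e, 88⊕5c=d4, 00⊕5c=5c, 00⊕5c=5c, 00⊕5c=5c, 00⊕5c=5c, 00⊕5c=5c.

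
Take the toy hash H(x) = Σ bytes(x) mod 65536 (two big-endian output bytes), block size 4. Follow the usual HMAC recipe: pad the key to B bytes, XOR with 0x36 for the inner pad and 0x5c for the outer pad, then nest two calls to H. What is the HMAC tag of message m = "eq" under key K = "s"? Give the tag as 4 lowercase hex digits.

0201

Key "s" = 73 is 1 byte ≤ B = 4; zero-pad to 4 bytes: K' = 73 00 00 00.
K' ⊕ ipad = 45 36 36 36.  K' ⊕ opad = 2f 5c 5c 5c.
Inner input = (K'⊕ipad) ∥ m = 45 36 36 36 ∥ 65 71.
Inner hash: sum = 69+54+54+54+101+113 = 445 → 01 bd.
Outer input = (K'⊕opad) ∥ inner = 2f 5c 5c 5c ∥ 01 bd.
Outer hash (tag): sum = 47+92+92+92+1+189 = 513 → 02 01.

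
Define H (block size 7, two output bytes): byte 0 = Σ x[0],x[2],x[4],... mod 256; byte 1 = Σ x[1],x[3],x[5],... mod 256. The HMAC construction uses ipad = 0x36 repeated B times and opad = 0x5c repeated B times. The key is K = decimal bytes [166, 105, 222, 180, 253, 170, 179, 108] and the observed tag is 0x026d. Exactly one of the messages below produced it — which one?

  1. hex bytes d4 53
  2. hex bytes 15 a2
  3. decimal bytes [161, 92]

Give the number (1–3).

Key decimal bytes [166, 105, 222, 180, 253, 170, 179, 108] = a6 69 de b4 fd aa b3 6c is 8 bytes > B = 7, so hash it first: H(key) = 34 33, then zero-pad to 7 bytes: K' = 34 33 00 00 00 00 00.
K' ⊕ ipad = 02 05 36 36 36 36 36; K' ⊕ opad = 68 6f 5c 5c 5c 5c 5c.
m1: inner = H(02 05 36 36 36 36 36 d4 53) = f7 45; tag = H(68 6f 5c 5c 5c 5c 5c f7 45) = c11e
m2: inner = H(02 05 36 36 36 36 36 15 a2) = 46 86; tag = H(68 6f 5c 5c 5c 5c 5c 46 86) = 026d ← matches
m3: inner = H(02 05 36 36 36 36 36 a1 5c) = 00 12; tag = H(68 6f 5c 5c 5c 5c 5c 00 12) = 8e27

2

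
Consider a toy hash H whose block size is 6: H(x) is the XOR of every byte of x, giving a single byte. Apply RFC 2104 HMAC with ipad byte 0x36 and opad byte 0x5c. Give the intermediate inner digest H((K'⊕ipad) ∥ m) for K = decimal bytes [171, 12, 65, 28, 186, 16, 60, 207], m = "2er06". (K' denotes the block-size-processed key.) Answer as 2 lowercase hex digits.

80

Key decimal bytes [171, 12, 65, 28, 186, 16, 60, 207] = ab 0c 41 1c ba 10 3c cf is 8 bytes > B = 6, so hash it first: H(key) = a3, then zero-pad to 6 bytes: K' = a3 00 00 00 00 00.
K' ⊕ ipad = 95 36 36 36 36 36.
Inner input = 95 36 36 36 36 36 ∥ 32 65 72 30 36.
Inner hash: XOR 95⊕36⊕36⊕36⊕36⊕36⊕32⊕65⊕72⊕30⊕36 = 80.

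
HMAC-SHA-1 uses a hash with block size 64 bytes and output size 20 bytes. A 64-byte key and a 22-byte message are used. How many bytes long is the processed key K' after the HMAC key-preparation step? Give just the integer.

Key is 64 ≤ 64 bytes, zero-padded: |K'| = 64.

64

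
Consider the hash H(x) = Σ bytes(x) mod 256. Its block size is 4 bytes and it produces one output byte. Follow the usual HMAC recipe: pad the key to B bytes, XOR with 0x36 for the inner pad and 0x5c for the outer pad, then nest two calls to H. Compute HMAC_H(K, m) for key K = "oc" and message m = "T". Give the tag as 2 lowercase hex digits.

Key "oc" = 6f 63 is 2 bytes ≤ B = 4; zero-pad to 4 bytes: K' = 6f 63 00 00.
K' ⊕ ipad = 59 55 36 36.  K' ⊕ opad = 33 3f 5c 5c.
Inner input = (K'⊕ipad) ∥ m = 59 55 36 36 ∥ 54.
Inner hash: sum = 89+85+54+54+84 = 366; mod 256 = 110 → 6e.
Outer input = (K'⊕opad) ∥ inner = 33 3f 5c 5c ∥ 6e.
Outer hash (tag): sum = 51+63+92+92+110 = 408; mod 256 = 152 → 98.

98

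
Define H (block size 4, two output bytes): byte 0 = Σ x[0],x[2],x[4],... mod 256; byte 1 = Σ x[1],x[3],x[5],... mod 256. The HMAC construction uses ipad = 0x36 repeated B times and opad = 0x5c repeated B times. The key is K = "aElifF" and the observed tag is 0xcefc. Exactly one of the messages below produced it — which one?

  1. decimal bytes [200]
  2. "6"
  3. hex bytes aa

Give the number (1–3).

1

Key "aElifF" = 61 45 6c 69 66 46 is 6 bytes > B = 4, so hash it first: H(key) = 33 f4, then zero-pad to 4 bytes: K' = 33 f4 00 00.
K' ⊕ ipad = 05 c2 36 36; K' ⊕ opad = 6f a8 5c 5c.
m1: inner = H(05 c2 36 36 c8) = 03 f8; tag = H(6f a8 5c 5c 03 f8) = cefc ← matches
m2: inner = H(05 c2 36 36 36) = 71 f8; tag = H(6f a8 5c 5c 71 f8) = 3cfc
m3: inner = H(05 c2 36 36 aa) = e5 f8; tag = H(6f a8 5c 5c e5 f8) = b0fc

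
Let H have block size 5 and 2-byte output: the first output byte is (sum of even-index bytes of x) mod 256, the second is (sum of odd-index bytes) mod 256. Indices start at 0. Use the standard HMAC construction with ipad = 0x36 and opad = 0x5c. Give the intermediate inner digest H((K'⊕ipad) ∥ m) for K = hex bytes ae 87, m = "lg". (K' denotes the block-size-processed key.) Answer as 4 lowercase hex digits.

Key hex bytes ae 87 is 2 bytes ≤ B = 5; zero-pad to 5 bytes: K' = ae 87 00 00 00.
K' ⊕ ipad = 98 b1 36 36 36.
Inner input = 98 b1 36 36 36 ∥ 6c 67.
Inner hash: even-index sum = 363 mod 256 = 107; odd-index sum = 339 mod 256 = 83 → 6b 53.

6b53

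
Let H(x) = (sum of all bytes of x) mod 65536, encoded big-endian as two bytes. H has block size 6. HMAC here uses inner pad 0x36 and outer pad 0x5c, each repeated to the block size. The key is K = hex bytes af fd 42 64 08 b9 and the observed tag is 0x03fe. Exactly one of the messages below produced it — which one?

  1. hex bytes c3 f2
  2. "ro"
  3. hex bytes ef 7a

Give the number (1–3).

Key hex bytes af fd 42 64 08 b9 is exactly B = 6 bytes: K' = af fd 42 64 08 b9.
K' ⊕ ipad = 99 cb 74 52 3e 8f; K' ⊕ opad = f3 a1 1e 38 54 e5.
m1: inner = H(99 cb 74 52 3e 8f c3 f2) = 04 ac; tag = H(f3 a1 1e 38 54 e5 04 ac) = 03d3
m2: inner = H(99 cb 74 52 3e 8f 72 6f) = 03 d8; tag = H(f3 a1 1e 38 54 e5 03 d8) = 03fe ← matches
m3: inner = H(99 cb 74 52 3e 8f ef 7a) = 04 60; tag = H(f3 a1 1e 38 54 e5 04 60) = 0387

2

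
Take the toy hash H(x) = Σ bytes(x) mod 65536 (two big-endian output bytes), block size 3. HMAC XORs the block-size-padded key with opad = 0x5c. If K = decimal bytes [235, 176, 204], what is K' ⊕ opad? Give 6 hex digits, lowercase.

Key decimal bytes [235, 176, 204] = eb b0 cc is exactly B = 3 bytes: K' = eb b0 cc.
XOR each byte with 0x5c: eb⊕5c=b7, b0⊕5c=ec, cc⊕5c=90.

b7ec90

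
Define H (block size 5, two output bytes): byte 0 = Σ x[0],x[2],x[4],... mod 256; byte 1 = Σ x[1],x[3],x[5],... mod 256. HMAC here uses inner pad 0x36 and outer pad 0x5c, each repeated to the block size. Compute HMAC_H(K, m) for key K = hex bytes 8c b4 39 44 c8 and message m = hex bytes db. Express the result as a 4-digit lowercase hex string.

Key hex bytes 8c b4 39 44 c8 is exactly B = 5 bytes: K' = 8c b4 39 44 c8.
K' ⊕ ipad = ba 82 0f 72 fe.  K' ⊕ opad = d0 e8 65 18 94.
Inner input = (K'⊕ipad) ∥ m = ba 82 0f 72 fe ∥ db.
Inner hash: even-index sum = 455 mod 256 = 199; odd-index sum = 463 mod 256 = 207 → c7 cf.
Outer input = (K'⊕opad) ∥ inner = d0 e8 65 18 94 ∥ c7 cf.
Outer hash (tag): even-index sum = 664 mod 256 = 152; odd-index sum = 455 mod 256 = 199 → 98 c7.

98c7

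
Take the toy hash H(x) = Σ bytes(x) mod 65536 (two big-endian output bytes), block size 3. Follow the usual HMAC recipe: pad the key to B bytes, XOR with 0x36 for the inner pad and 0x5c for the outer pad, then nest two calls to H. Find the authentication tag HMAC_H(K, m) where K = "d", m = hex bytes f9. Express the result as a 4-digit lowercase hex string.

01a8

Key "d" = 64 is 1 byte ≤ B = 3; zero-pad to 3 bytes: K' = 64 00 00.
K' ⊕ ipad = 52 36 36.  K' ⊕ opad = 38 5c 5c.
Inner input = (K'⊕ipad) ∥ m = 52 36 36 ∥ f9.
Inner hash: sum = 82+54+54+249 = 439 → 01 b7.
Outer input = (K'⊕opad) ∥ inner = 38 5c 5c ∥ 01 b7.
Outer hash (tag): sum = 56+92+92+1+183 = 424 → 01 a8.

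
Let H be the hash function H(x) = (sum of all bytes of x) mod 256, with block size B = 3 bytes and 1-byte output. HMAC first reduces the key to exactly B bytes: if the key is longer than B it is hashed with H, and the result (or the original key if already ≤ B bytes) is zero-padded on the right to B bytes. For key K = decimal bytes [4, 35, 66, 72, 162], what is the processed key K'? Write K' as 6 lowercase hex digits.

|K| = 5 > B = 3, so first hash the key.
H(K): sum = 4+35+66+72+162 = 339; mod 256 = 83 → 53.
Zero-pad H(K) = 53 to 3 bytes: K' = 53 00 00.

530000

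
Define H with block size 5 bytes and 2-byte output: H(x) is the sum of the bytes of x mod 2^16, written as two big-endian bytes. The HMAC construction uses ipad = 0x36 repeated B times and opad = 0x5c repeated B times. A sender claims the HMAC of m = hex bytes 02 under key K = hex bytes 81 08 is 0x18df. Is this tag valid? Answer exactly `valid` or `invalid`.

Key hex bytes 81 08 is 2 bytes ≤ B = 5; zero-pad to 5 bytes: K' = 81 08 00 00 00.
K' ⊕ ipad = b7 3e 36 36 36; K' ⊕ opad = dd 54 5c 5c 5c.
Inner hash: sum = 183+62+54+54+54+2 = 409 → 01 99.
Outer hash (recomputed tag): sum = 221+84+92+92+92+1+153 = 735 → 02 df.
Recomputed tag = 02df; claimed = 18df → mismatch.

invalid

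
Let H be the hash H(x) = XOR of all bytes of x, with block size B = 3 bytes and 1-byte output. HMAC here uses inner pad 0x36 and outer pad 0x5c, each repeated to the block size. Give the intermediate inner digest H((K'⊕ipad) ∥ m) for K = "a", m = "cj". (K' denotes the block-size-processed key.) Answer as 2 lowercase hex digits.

Key "a" = 61 is 1 byte ≤ B = 3; zero-pad to 3 bytes: K' = 61 00 00.
K' ⊕ ipad = 57 36 36.
Inner input = 57 36 36 ∥ 63 6a.
Inner hash: XOR 57⊕36⊕36⊕63⊕6a = 5e.

5e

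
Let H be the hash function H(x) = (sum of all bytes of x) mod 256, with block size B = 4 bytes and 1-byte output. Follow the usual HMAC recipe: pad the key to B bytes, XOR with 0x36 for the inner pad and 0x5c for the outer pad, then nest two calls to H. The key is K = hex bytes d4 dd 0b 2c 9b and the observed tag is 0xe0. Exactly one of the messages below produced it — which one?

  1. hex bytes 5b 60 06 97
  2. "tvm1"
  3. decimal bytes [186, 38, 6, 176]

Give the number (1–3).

Key hex bytes d4 dd 0b 2c 9b is 5 bytes > B = 4, so hash it first: H(key) = 83, then zero-pad to 4 bytes: K' = 83 00 00 00.
K' ⊕ ipad = b5 36 36 36; K' ⊕ opad = df 5c 5c 5c.
m1: inner = H(b5 36 36 36 5b 60 06 97) = af; tag = H(df 5c 5c 5c af) = a2
m2: inner = H(b5 36 36 36 74 76 6d 31) = df; tag = H(df 5c 5c 5c df) = d2
m3: inner = H(b5 36 36 36 ba 26 06 b0) = ed; tag = H(df 5c 5c 5c ed) = e0 ← matches

3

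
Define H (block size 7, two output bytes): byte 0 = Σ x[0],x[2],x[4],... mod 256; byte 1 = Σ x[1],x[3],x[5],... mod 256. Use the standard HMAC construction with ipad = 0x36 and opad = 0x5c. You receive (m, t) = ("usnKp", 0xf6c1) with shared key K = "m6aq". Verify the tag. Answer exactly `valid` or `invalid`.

invalid

Key "m6aq" = 6d 36 61 71 is 4 bytes ≤ B = 7; zero-pad to 7 bytes: K' = 6d 36 61 71 00 00 00.
K' ⊕ ipad = 5b 00 57 47 36 36 36; K' ⊕ opad = 31 6a 3d 2d 5c 5c 5c.
Inner hash: even-index sum = 476 mod 256 = 220; odd-index sum = 464 mod 256 = 208 → dc d0.
Outer hash (recomputed tag): even-index sum = 502 mod 256 = 246; odd-index sum = 463 mod 256 = 207 → f6 cf.
Recomputed tag = f6cf; claimed = f6c1 → mismatch.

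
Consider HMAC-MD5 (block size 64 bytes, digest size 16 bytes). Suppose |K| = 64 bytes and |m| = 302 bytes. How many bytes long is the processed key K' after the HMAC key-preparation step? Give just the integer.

Key is 64 ≤ 64 bytes, zero-padded: |K'| = 64.

64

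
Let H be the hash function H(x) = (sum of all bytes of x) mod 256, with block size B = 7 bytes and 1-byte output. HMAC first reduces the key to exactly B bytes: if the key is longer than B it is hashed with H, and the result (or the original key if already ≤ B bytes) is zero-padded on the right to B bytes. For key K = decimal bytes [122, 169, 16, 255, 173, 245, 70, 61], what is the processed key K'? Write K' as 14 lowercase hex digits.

57000000000000

|K| = 8 > B = 7, so first hash the key.
H(K): sum = 122+169+16+255+173+245+70+61 = 1111; mod 256 = 87 → 57.
Zero-pad H(K) = 57 to 7 bytes: K' = 57 00 00 00 00 00 00.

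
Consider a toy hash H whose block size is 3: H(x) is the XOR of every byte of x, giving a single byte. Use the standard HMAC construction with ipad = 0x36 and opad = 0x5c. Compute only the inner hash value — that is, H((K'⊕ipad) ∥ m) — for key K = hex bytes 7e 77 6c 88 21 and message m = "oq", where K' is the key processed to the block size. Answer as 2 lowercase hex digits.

Key hex bytes 7e 77 6c 88 21 is 5 bytes > B = 3, so hash it first: H(key) = cc, then zero-pad to 3 bytes: K' = cc 00 00.
K' ⊕ ipad = fa 36 36.
Inner input = fa 36 36 ∥ 6f 71.
Inner hash: XOR fa⊕36⊕36⊕6f⊕71 = e4.

e4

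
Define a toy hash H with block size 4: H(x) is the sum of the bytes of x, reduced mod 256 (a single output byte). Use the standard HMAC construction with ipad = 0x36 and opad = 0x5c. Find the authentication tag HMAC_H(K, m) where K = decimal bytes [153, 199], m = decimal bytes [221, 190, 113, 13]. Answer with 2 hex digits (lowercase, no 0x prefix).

3d

Key decimal bytes [153, 199] = 99 c7 is 2 bytes ≤ B = 4; zero-pad to 4 bytes: K' = 99 c7 00 00.
K' ⊕ ipad = af f1 36 36.  K' ⊕ opad = c5 9b 5c 5c.
Inner input = (K'⊕ipad) ∥ m = af f1 36 36 ∥ dd be 71 0d.
Inner hash: sum = 175+241+54+54+221+190+113+13 = 1061; mod 256 = 37 → 25.
Outer input = (K'⊕opad) ∥ inner = c5 9b 5c 5c ∥ 25.
Outer hash (tag): sum = 197+155+92+92+37 = 573; mod 256 = 61 → 3d.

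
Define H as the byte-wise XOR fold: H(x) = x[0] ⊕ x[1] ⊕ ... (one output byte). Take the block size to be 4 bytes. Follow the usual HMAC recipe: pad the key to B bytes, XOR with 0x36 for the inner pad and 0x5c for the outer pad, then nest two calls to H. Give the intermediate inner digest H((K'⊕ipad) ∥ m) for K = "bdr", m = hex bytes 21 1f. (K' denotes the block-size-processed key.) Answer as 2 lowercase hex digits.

Key "bdr" = 62 64 72 is 3 bytes ≤ B = 4; zero-pad to 4 bytes: K' = 62 64 72 00.
K' ⊕ ipad = 54 52 44 36.
Inner input = 54 52 44 36 ∥ 21 1f.
Inner hash: XOR 54⊕52⊕44⊕36⊕21⊕1f = 4a.

4a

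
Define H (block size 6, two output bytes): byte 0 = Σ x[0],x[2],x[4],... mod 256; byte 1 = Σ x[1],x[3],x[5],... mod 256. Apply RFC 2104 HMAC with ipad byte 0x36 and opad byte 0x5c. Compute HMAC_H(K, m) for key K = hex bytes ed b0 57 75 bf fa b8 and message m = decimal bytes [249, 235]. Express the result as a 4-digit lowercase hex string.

Key hex bytes ed b0 57 75 bf fa b8 is 7 bytes > B = 6, so hash it first: H(key) = bb 1f, then zero-pad to 6 bytes: K' = bb 1f 00 00 00 00.
K' ⊕ ipad = 8d 29 36 36 36 36.  K' ⊕ opad = e7 43 5c 5c 5c 5c.
Inner input = (K'⊕ipad) ∥ m = 8d 29 36 36 36 36 ∥ f9 eb.
Inner hash: even-index sum = 498 mod 256 = 242; odd-index sum = 384 mod 256 = 128 → f2 80.
Outer input = (K'⊕opad) ∥ inner = e7 43 5c 5c 5c 5c ∥ f2 80.
Outer hash (tag): even-index sum = 657 mod 256 = 145; odd-index sum = 379 mod 256 = 123 → 91 7b.

917b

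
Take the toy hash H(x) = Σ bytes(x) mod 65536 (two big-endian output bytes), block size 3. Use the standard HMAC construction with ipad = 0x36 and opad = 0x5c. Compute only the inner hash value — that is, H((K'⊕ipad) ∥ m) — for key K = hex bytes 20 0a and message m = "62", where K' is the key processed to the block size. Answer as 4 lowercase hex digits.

00f0

Key hex bytes 20 0a is 2 bytes ≤ B = 3; zero-pad to 3 bytes: K' = 20 0a 00.
K' ⊕ ipad = 16 3c 36.
Inner input = 16 3c 36 ∥ 36 32.
Inner hash: sum = 22+60+54+54+50 = 240 → 00 f0.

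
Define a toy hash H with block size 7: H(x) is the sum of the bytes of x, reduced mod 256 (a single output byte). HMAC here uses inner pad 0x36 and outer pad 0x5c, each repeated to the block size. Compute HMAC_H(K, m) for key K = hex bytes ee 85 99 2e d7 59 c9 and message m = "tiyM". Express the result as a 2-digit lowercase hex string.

2b

Key hex bytes ee 85 99 2e d7 59 c9 is exactly B = 7 bytes: K' = ee 85 99 2e d7 59 c9.
K' ⊕ ipad = d8 b3 af 18 e1 6f ff.  K' ⊕ opad = b2 d9 c5 72 8b 05 95.
Inner input = (K'⊕ipad) ∥ m = d8 b3 af 18 e1 6f ff ∥ 74 69 79 4d.
Inner hash: sum = 216+179+175+24+225+111+255+116+105+121+77 = 1604; mod 256 = 68 → 44.
Outer input = (K'⊕opad) ∥ inner = b2 d9 c5 72 8b 05 95 ∥ 44.
Outer hash (tag): sum = 178+217+197+114+139+5+149+68 = 1067; mod 256 = 43 → 2b.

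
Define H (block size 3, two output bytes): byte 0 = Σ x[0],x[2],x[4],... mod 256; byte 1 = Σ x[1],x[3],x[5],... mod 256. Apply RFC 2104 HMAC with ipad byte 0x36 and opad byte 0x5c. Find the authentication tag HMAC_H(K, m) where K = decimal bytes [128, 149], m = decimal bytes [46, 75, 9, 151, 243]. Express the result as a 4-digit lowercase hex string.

Key decimal bytes [128, 149] = 80 95 is 2 bytes ≤ B = 3; zero-pad to 3 bytes: K' = 80 95 00.
K' ⊕ ipad = b6 a3 36.  K' ⊕ opad = dc c9 5c.
Inner input = (K'⊕ipad) ∥ m = b6 a3 36 ∥ 2e 4b 09 97 f3.
Inner hash: even-index sum = 462 mod 256 = 206; odd-index sum = 461 mod 256 = 205 → ce cd.
Outer input = (K'⊕opad) ∥ inner = dc c9 5c ∥ ce cd.
Outer hash (tag): even-index sum = 517 mod 256 = 5; odd-index sum = 407 mod 256 = 151 → 05 97.

0597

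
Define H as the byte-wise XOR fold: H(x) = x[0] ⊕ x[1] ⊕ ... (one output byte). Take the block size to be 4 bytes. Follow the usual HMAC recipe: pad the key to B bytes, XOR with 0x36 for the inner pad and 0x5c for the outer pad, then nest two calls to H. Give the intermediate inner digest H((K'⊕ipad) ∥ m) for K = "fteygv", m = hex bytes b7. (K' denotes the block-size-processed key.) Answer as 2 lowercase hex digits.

a8

Key "fteygv" = 66 74 65 79 67 76 is 6 bytes > B = 4, so hash it first: H(key) = 1f, then zero-pad to 4 bytes: K' = 1f 00 00 00.
K' ⊕ ipad = 29 36 36 36.
Inner input = 29 36 36 36 ∥ b7.
Inner hash: XOR 29⊕36⊕36⊕36⊕b7 = a8.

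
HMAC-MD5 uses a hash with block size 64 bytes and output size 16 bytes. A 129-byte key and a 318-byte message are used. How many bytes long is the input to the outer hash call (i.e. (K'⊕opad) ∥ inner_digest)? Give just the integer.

80

Key is 129 > 64 bytes, so it is hashed to 16 bytes then zero-padded to 64: |K'| = 64.
Outer input = (K'⊕opad) ∥ H(inner) → 64 + 16 = 80 bytes.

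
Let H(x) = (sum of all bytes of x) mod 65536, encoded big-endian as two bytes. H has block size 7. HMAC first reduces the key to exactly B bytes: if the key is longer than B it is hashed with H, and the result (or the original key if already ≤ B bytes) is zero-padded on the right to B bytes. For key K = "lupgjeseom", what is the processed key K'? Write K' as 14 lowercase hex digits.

043b0000000000

|K| = 10 > B = 7, so first hash the key.
H(K): sum = 108+117+112+103+106+101+115+101+111+109 = 1083 → 04 3b.
Zero-pad H(K) = 04 3b to 7 bytes: K' = 04 3b 00 00 00 00 00.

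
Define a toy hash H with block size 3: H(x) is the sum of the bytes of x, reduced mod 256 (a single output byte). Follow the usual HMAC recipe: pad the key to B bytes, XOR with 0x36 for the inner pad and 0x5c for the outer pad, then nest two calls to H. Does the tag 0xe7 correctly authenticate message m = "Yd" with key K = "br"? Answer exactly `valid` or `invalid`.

invalid

Key "br" = 62 72 is 2 bytes ≤ B = 3; zero-pad to 3 bytes: K' = 62 72 00.
K' ⊕ ipad = 54 44 36; K' ⊕ opad = 3e 2e 5c.
Inner hash: sum = 84+68+54+89+100 = 395; mod 256 = 139 → 8b.
Outer hash (recomputed tag): sum = 62+46+92+139 = 339; mod 256 = 83 → 53.
Recomputed tag = 53; claimed = e7 → mismatch.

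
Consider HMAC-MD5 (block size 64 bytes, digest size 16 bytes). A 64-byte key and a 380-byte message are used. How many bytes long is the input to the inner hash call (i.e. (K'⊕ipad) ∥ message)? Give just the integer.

Key is 64 ≤ 64 bytes, zero-padded: |K'| = 64.
Inner input = (K'⊕ipad) ∥ m → 64 + 380 = 444 bytes.

444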